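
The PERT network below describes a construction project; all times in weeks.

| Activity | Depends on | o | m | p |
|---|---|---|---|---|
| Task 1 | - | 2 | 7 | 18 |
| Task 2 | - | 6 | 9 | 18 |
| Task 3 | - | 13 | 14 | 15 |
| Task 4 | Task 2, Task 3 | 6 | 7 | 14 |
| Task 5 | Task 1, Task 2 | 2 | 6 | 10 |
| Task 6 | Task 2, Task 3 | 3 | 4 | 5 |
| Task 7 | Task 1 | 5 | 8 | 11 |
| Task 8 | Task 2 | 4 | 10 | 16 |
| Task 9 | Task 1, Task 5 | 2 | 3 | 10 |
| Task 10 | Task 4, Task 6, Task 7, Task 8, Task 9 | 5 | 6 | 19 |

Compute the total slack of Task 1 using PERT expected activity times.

4 weeks

te_Task 1 = (2 + 4·7 + 18)/6 = 48/6 = 8
te_Task 2 = (6 + 4·9 + 18)/6 = 60/6 = 10
te_Task 3 = (13 + 4·14 + 15)/6 = 84/6 = 14
te_Task 4 = (6 + 4·7 + 14)/6 = 48/6 = 8
te_Task 5 = (2 + 4·6 + 10)/6 = 36/6 = 6
te_Task 6 = (3 + 4·4 + 5)/6 = 24/6 = 4
te_Task 7 = (5 + 4·8 + 11)/6 = 48/6 = 8
te_Task 8 = (4 + 4·10 + 16)/6 = 60/6 = 10
te_Task 9 = (2 + 4·3 + 10)/6 = 24/6 = 4
te_Task 10 = (5 + 4·6 + 19)/6 = 48/6 = 8

Forward pass:
ES_Task 1 = 0; EF_Task 1 = 8
ES_Task 2 = 0; EF_Task 2 = 10
ES_Task 3 = 0; EF_Task 3 = 14
ES_Task 4 = max(EF_Task 2=10, EF_Task 3=14) = 14; EF_Task 4 = 14+8 = 22
ES_Task 5 = max(EF_Task 1=8, EF_Task 2=10) = 10; EF_Task 5 = 10+6 = 16
ES_Task 6 = max(EF_Task 2=10, EF_Task 3=14) = 14; EF_Task 6 = 14+4 = 18
ES_Task 7 = 8; EF_Task 7 = 8+8 = 16
ES_Task 8 = 10; EF_Task 8 = 10+10 = 20
ES_Task 9 = max(EF_Task 1=8, EF_Task 5=16) = 16; EF_Task 9 = 16+4 = 20
ES_Task 10 = max(EF_Task 4=22, EF_Task 6=18, EF_Task 7=16, EF_Task 8=20, EF_Task 9=20) = 22; EF_Task 10 = 22+8 = 30
Expected project duration μ = 30 weeks. Critical path: Task 3 → Task 4 → Task 10.

Backward pass:
LF_Task 10 = 30; LS_Task 10 = 30−8 = 22
LF_Task 9 = LS_Task 10 = 22; LS_Task 9 = 22−4 = 18
LF_Task 8 = LS_Task 10 = 22; LS_Task 8 = 22−10 = 12
LF_Task 7 = LS_Task 10 = 22; LS_Task 7 = 22−8 = 14
LF_Task 6 = LS_Task 10 = 22; LS_Task 6 = 22−4 = 18
LF_Task 5 = LS_Task 9 = 18; LS_Task 5 = 18−6 = 12
LF_Task 4 = LS_Task 10 = 22; LS_Task 4 = 22−8 = 14
LF_Task 3 = min(LS_Task 4=14, LS_Task 6=18) = 14; LS_Task 3 = 14−14 = 0
LF_Task 2 = min(LS_Task 4=14, LS_Task 5=12, LS_Task 6=18, LS_Task 8=12) = 12; LS_Task 2 = 12−10 = 2
LF_Task 1 = min(LS_Task 5=12, LS_Task 7=14, LS_Task 9=18) = 12; LS_Task 1 = 12−8 = 4
Slack_Task 1 = LS_Task 1 − ES_Task 1 = 4 − 0 = 4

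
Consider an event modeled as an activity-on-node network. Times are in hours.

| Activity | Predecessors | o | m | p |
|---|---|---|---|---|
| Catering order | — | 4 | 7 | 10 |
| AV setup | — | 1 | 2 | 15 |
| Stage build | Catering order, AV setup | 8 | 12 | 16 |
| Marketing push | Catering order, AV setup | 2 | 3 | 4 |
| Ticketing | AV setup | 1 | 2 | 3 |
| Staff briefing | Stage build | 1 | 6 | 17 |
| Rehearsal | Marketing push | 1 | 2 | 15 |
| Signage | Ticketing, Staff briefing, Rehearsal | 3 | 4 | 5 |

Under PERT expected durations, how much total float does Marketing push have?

12 hours

te_Catering order = (4 + 4·7 + 10)/6 = 42/6 = 7
te_AV setup = (1 + 4·2 + 15)/6 = 24/6 = 4
te_Stage build = (8 + 4·12 + 16)/6 = 72/6 = 12
te_Marketing push = (2 + 4·3 + 4)/6 = 18/6 = 3
te_Ticketing = (1 + 4·2 + 3)/6 = 12/6 = 2
te_Staff briefing = (1 + 4·6 + 17)/6 = 42/6 = 7
te_Rehearsal = (1 + 4·2 + 15)/6 = 24/6 = 4
te_Signage = (3 + 4·4 + 5)/6 = 24/6 = 4

Forward pass:
ES_Catering order = 0; EF_Catering order = 7
ES_AV setup = 0; EF_AV setup = 4
ES_Stage build = max(EF_Catering order=7, EF_AV setup=4) = 7; EF_Stage build = 7+12 = 19
ES_Marketing push = max(EF_Catering order=7, EF_AV setup=4) = 7; EF_Marketing push = 7+3 = 10
ES_Ticketing = 4; EF_Ticketing = 4+2 = 6
ES_Staff briefing = 19; EF_Staff briefing = 19+7 = 26
ES_Rehearsal = 10; EF_Rehearsal = 10+4 = 14
ES_Signage = max(EF_Ticketing=6, EF_Staff briefing=26, EF_Rehearsal=14) = 26; EF_Signage = 26+4 = 30
Expected project duration μ = 30 hours. Critical path: Catering order → Stage build → Staff briefing → Signage.

Backward pass:
LF_Signage = 30; LS_Signage = 30−4 = 26
LF_Rehearsal = LS_Signage = 26; LS_Rehearsal = 26−4 = 22
LF_Staff briefing = LS_Signage = 26; LS_Staff briefing = 26−7 = 19
LF_Ticketing = LS_Signage = 26; LS_Ticketing = 26−2 = 24
LF_Marketing push = LS_Rehearsal = 22; LS_Marketing push = 22−3 = 19
LF_Stage build = LS_Staff briefing = 19; LS_Stage build = 19−12 = 7
LF_AV setup = min(LS_Stage build=7, LS_Marketing push=19, LS_Ticketing=24) = 7; LS_AV setup = 7−4 = 3
LF_Catering order = min(LS_Stage build=7, LS_Marketing push=19) = 7; LS_Catering order = 7−7 = 0
Slack_Marketing push = LS_Marketing push − ES_Marketing push = 19 − 7 = 12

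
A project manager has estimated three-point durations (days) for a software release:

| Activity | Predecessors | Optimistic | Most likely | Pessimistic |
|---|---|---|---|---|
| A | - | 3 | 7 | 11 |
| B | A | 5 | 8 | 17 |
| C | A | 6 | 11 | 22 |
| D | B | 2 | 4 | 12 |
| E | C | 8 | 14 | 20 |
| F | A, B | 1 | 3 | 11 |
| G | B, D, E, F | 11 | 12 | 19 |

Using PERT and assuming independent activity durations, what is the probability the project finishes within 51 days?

0.904

te_A = (3 + 4·7 + 11)/6 = 42/6 = 7; σ²_A = ((11−3)/6)² = 1.778
te_B = (5 + 4·8 + 17)/6 = 54/6 = 9; σ²_B = ((17−5)/6)² = 4.000
te_C = (6 + 4·11 + 22)/6 = 72/6 = 12; σ²_C = ((22−6)/6)² = 7.111
te_D = (2 + 4·4 + 12)/6 = 30/6 = 5; σ²_D = ((12−2)/6)² = 2.778
te_E = (8 + 4·14 + 20)/6 = 84/6 = 14; σ²_E = ((20−8)/6)² = 4.000
te_F = (1 + 4·3 + 11)/6 = 24/6 = 4; σ²_F = ((11−1)/6)² = 2.778
te_G = (11 + 4·12 + 19)/6 = 78/6 = 13; σ²_G = ((19−11)/6)² = 1.778

Forward pass:
ES_A = 0; EF_A = 7
ES_B = 7; EF_B = 7+9 = 16
ES_C = 7; EF_C = 7+12 = 19
ES_D = 16; EF_D = 16+5 = 21
ES_E = 19; EF_E = 19+14 = 33
ES_F = max(EF_A=7, EF_B=16) = 16; EF_F = 16+4 = 20
ES_G = max(EF_B=16, EF_D=21, EF_E=33, EF_F=20) = 33; EF_G = 33+13 = 46
Expected project duration μ = 46 days. Critical path: A → C → E → G.

Variance along critical path = 1.778 + 7.111 + 4.000 + 1.778 = 14.667; σ = √14.667 = 3.830 days.
Z = (51 − 46) / 3.830 = 1.306
P(T ≤ 51) = Φ(1.306) ≈ 0.904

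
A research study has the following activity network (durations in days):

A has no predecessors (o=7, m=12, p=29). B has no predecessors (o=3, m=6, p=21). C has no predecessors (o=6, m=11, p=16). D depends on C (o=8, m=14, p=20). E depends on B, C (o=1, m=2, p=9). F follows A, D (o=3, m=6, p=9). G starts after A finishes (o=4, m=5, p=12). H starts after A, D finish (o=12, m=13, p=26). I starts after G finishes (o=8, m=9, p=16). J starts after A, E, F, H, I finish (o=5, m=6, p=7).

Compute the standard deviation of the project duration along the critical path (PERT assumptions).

te_A = (7 + 4·12 + 29)/6 = 84/6 = 14; σ²_A = ((29−7)/6)² = 13.444
te_B = (3 + 4·6 + 21)/6 = 48/6 = 8; σ²_B = ((21−3)/6)² = 9.000
te_C = (6 + 4·11 + 16)/6 = 66/6 = 11; σ²_C = ((16−6)/6)² = 2.778
te_D = (8 + 4·14 + 20)/6 = 84/6 = 14; σ²_D = ((20−8)/6)² = 4.000
te_E = (1 + 4·2 + 9)/6 = 18/6 = 3; σ²_E = ((9−1)/6)² = 1.778
te_F = (3 + 4·6 + 9)/6 = 36/6 = 6; σ²_F = ((9−3)/6)² = 1.000
te_G = (4 + 4·5 + 12)/6 = 36/6 = 6; σ²_G = ((12−4)/6)² = 1.778
te_H = (12 + 4·13 + 26)/6 = 90/6 = 15; σ²_H = ((26−12)/6)² = 5.444
te_I = (8 + 4·9 + 16)/6 = 60/6 = 10; σ²_I = ((16−8)/6)² = 1.778
te_J = (5 + 4·6 + 7)/6 = 36/6 = 6; σ²_J = ((7−5)/6)² = 0.111

Forward pass:
ES_A = 0; EF_A = 14
ES_B = 0; EF_B = 8
ES_C = 0; EF_C = 11
ES_D = 11; EF_D = 11+14 = 25
ES_E = max(EF_B=8, EF_C=11) = 11; EF_E = 11+3 = 14
ES_F = max(EF_A=14, EF_D=25) = 25; EF_F = 25+6 = 31
ES_G = 14; EF_G = 14+6 = 20
ES_H = max(EF_A=14, EF_D=25) = 25; EF_H = 25+15 = 40
ES_I = 20; EF_I = 20+10 = 30
ES_J = max(EF_A=14, EF_E=14, EF_F=31, EF_H=40, EF_I=30) = 40; EF_J = 40+6 = 46
Expected project duration μ = 46 days. Critical path: C → D → H → J.

Variance along critical path = 2.778 + 4.000 + 5.444 + 0.111 = 12.333
σ = √12.333 = 3.512 days

3.51 days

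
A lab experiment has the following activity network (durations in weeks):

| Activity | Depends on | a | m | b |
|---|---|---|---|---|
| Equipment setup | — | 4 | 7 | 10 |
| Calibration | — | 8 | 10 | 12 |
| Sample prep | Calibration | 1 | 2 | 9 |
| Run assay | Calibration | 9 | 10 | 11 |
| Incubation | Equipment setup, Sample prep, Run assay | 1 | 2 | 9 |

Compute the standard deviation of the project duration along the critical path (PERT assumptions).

1.53 weeks

te_Equipment setup = (4 + 4·7 + 10)/6 = 42/6 = 7; σ²_Equipment setup = ((10−4)/6)² = 1.000
te_Calibration = (8 + 4·10 + 12)/6 = 60/6 = 10; σ²_Calibration = ((12−8)/6)² = 0.444
te_Sample prep = (1 + 4·2 + 9)/6 = 18/6 = 3; σ²_Sample prep = ((9−1)/6)² = 1.778
te_Run assay = (9 + 4·10 + 11)/6 = 60/6 = 10; σ²_Run assay = ((11−9)/6)² = 0.111
te_Incubation = (1 + 4·2 + 9)/6 = 18/6 = 3; σ²_Incubation = ((9−1)/6)² = 1.778

Forward pass:
ES_Equipment setup = 0; EF_Equipment setup = 7
ES_Calibration = 0; EF_Calibration = 10
ES_Sample prep = 10; EF_Sample prep = 10+3 = 13
ES_Run assay = 10; EF_Run assay = 10+10 = 20
ES_Incubation = max(EF_Equipment setup=7, EF_Sample prep=13, EF_Run assay=20) = 20; EF_Incubation = 20+3 = 23
Expected project duration μ = 23 weeks. Critical path: Calibration → Run assay → Incubation.

Variance along critical path = 0.444 + 0.111 + 1.778 = 2.333
σ = √2.333 = 1.528 weeks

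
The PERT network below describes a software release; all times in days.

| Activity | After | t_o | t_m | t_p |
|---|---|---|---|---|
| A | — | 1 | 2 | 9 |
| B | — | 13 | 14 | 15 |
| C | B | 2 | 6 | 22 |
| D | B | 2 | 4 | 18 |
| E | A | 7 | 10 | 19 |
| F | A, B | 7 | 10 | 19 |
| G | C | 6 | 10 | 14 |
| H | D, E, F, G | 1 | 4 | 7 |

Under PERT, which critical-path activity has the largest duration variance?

te_A = (1 + 4·2 + 9)/6 = 18/6 = 3; σ²_A = ((9−1)/6)² = 1.778
te_B = (13 + 4·14 + 15)/6 = 84/6 = 14; σ²_B = ((15−13)/6)² = 0.111
te_C = (2 + 4·6 + 22)/6 = 48/6 = 8; σ²_C = ((22−2)/6)² = 11.111
te_D = (2 + 4·4 + 18)/6 = 36/6 = 6; σ²_D = ((18−2)/6)² = 7.111
te_E = (7 + 4·10 + 19)/6 = 66/6 = 11; σ²_E = ((19−7)/6)² = 4.000
te_F = (7 + 4·10 + 19)/6 = 66/6 = 11; σ²_F = ((19−7)/6)² = 4.000
te_G = (6 + 4·10 + 14)/6 = 60/6 = 10; σ²_G = ((14−6)/6)² = 1.778
te_H = (1 + 4·4 + 7)/6 = 24/6 = 4; σ²_H = ((7−1)/6)² = 1.000

Forward pass:
ES_A = 0; EF_A = 3
ES_B = 0; EF_B = 14
ES_C = 14; EF_C = 14+8 = 22
ES_D = 14; EF_D = 14+6 = 20
ES_E = 3; EF_E = 3+11 = 14
ES_F = max(EF_A=3, EF_B=14) = 14; EF_F = 14+11 = 25
ES_G = 22; EF_G = 22+10 = 32
ES_H = max(EF_D=20, EF_E=14, EF_F=25, EF_G=32) = 32; EF_H = 32+4 = 36
Expected project duration μ = 36 days. Critical path: B → C → G → H.

Variances on critical path: σ²_B=0.111, σ²_C=11.111, σ²_G=1.778, σ²_H=1.000.
Largest is σ²_C = 11.111.

C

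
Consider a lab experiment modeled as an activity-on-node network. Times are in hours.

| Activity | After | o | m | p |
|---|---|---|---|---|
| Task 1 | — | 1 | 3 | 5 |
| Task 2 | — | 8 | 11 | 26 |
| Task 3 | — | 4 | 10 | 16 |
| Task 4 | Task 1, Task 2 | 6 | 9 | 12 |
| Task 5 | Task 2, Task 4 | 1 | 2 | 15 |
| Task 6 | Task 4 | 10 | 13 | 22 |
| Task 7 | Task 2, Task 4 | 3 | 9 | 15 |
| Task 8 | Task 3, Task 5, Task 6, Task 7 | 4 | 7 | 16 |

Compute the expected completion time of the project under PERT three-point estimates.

44 hours

te_Task 1 = (1 + 4·3 + 5)/6 = 18/6 = 3
te_Task 2 = (8 + 4·11 + 26)/6 = 78/6 = 13
te_Task 3 = (4 + 4·10 + 16)/6 = 60/6 = 10
te_Task 4 = (6 + 4·9 + 12)/6 = 54/6 = 9
te_Task 5 = (1 + 4·2 + 15)/6 = 24/6 = 4
te_Task 6 = (10 + 4·13 + 22)/6 = 84/6 = 14
te_Task 7 = (3 + 4·9 + 15)/6 = 54/6 = 9
te_Task 8 = (4 + 4·7 + 16)/6 = 48/6 = 8

Forward pass:
ES_Task 1 = 0; EF_Task 1 = 3
ES_Task 2 = 0; EF_Task 2 = 13
ES_Task 3 = 0; EF_Task 3 = 10
ES_Task 4 = max(EF_Task 1=3, EF_Task 2=13) = 13; EF_Task 4 = 13+9 = 22
ES_Task 5 = max(EF_Task 2=13, EF_Task 4=22) = 22; EF_Task 5 = 22+4 = 26
ES_Task 6 = 22; EF_Task 6 = 22+14 = 36
ES_Task 7 = max(EF_Task 2=13, EF_Task 4=22) = 22; EF_Task 7 = 22+9 = 31
ES_Task 8 = max(EF_Task 3=10, EF_Task 5=26, EF_Task 6=36, EF_Task 7=31) = 36; EF_Task 8 = 36+8 = 44
Expected project duration μ = 44 hours. Critical path: Task 2 → Task 4 → Task 6 → Task 8.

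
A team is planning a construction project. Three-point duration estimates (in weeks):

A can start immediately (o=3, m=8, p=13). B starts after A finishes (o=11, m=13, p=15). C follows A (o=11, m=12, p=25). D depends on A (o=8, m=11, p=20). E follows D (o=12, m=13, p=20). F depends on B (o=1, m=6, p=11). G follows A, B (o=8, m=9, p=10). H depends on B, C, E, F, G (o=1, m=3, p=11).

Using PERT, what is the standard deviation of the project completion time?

3.37 weeks

te_A = (3 + 4·8 + 13)/6 = 48/6 = 8; σ²_A = ((13−3)/6)² = 2.778
te_B = (11 + 4·13 + 15)/6 = 78/6 = 13; σ²_B = ((15−11)/6)² = 0.444
te_C = (11 + 4·12 + 25)/6 = 84/6 = 14; σ²_C = ((25−11)/6)² = 5.444
te_D = (8 + 4·11 + 20)/6 = 72/6 = 12; σ²_D = ((20−8)/6)² = 4.000
te_E = (12 + 4·13 + 20)/6 = 84/6 = 14; σ²_E = ((20−12)/6)² = 1.778
te_F = (1 + 4·6 + 11)/6 = 36/6 = 6; σ²_F = ((11−1)/6)² = 2.778
te_G = (8 + 4·9 + 10)/6 = 54/6 = 9; σ²_G = ((10−8)/6)² = 0.111
te_H = (1 + 4·3 + 11)/6 = 24/6 = 4; σ²_H = ((11−1)/6)² = 2.778

Forward pass:
ES_A = 0; EF_A = 8
ES_B = 8; EF_B = 8+13 = 21
ES_C = 8; EF_C = 8+14 = 22
ES_D = 8; EF_D = 8+12 = 20
ES_E = 20; EF_E = 20+14 = 34
ES_F = 21; EF_F = 21+6 = 27
ES_G = max(EF_A=8, EF_B=21) = 21; EF_G = 21+9 = 30
ES_H = max(EF_B=21, EF_C=22, EF_E=34, EF_F=27, EF_G=30) = 34; EF_H = 34+4 = 38
Expected project duration μ = 38 weeks. Critical path: A → D → E → H.

Variance along critical path = 2.778 + 4.000 + 1.778 + 2.778 = 11.333
σ = √11.333 = 3.367 weeks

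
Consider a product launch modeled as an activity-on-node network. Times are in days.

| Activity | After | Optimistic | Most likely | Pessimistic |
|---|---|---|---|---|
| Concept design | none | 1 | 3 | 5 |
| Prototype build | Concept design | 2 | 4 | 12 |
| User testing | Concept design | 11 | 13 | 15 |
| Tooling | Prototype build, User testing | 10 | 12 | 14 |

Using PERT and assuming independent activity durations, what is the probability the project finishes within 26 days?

te_Concept design = (1 + 4·3 + 5)/6 = 18/6 = 3; σ²_Concept design = ((5−1)/6)² = 0.444
te_Prototype build = (2 + 4·4 + 12)/6 = 30/6 = 5; σ²_Prototype build = ((12−2)/6)² = 2.778
te_User testing = (11 + 4·13 + 15)/6 = 78/6 = 13; σ²_User testing = ((15−11)/6)² = 0.444
te_Tooling = (10 + 4·12 + 14)/6 = 72/6 = 12; σ²_Tooling = ((14−10)/6)² = 0.444

Forward pass:
ES_Concept design = 0; EF_Concept design = 3
ES_Prototype build = 3; EF_Prototype build = 3+5 = 8
ES_User testing = 3; EF_User testing = 3+13 = 16
ES_Tooling = max(EF_Prototype build=8, EF_User testing=16) = 16; EF_Tooling = 16+12 = 28
Expected project duration μ = 28 days. Critical path: Concept design → User testing → Tooling.

Variance along critical path = 0.444 + 0.444 + 0.444 = 1.333; σ = √1.333 = 1.155 days.
Z = (26 − 28) / 1.155 = -1.732
P(T ≤ 26) = Φ(-1.732) ≈ 0.042

0.042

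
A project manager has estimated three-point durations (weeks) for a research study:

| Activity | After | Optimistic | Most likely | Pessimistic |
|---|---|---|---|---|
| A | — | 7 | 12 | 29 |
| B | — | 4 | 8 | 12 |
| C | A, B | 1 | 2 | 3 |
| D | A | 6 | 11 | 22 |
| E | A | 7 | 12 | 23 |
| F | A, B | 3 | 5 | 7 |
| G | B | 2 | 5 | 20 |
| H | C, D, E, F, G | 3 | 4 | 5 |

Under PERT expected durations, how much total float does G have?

12 weeks

te_A = (7 + 4·12 + 29)/6 = 84/6 = 14
te_B = (4 + 4·8 + 12)/6 = 48/6 = 8
te_C = (1 + 4·2 + 3)/6 = 12/6 = 2
te_D = (6 + 4·11 + 22)/6 = 72/6 = 12
te_E = (7 + 4·12 + 23)/6 = 78/6 = 13
te_F = (3 + 4·5 + 7)/6 = 30/6 = 5
te_G = (2 + 4·5 + 20)/6 = 42/6 = 7
te_H = (3 + 4·4 + 5)/6 = 24/6 = 4

Forward pass:
ES_A = 0; EF_A = 14
ES_B = 0; EF_B = 8
ES_C = max(EF_A=14, EF_B=8) = 14; EF_C = 14+2 = 16
ES_D = 14; EF_D = 14+12 = 26
ES_E = 14; EF_E = 14+13 = 27
ES_F = max(EF_A=14, EF_B=8) = 14; EF_F = 14+5 = 19
ES_G = 8; EF_G = 8+7 = 15
ES_H = max(EF_C=16, EF_D=26, EF_E=27, EF_F=19, EF_G=15) = 27; EF_H = 27+4 = 31
Expected project duration μ = 31 weeks. Critical path: A → E → H.

Backward pass:
LF_H = 31; LS_H = 31−4 = 27
LF_G = LS_H = 27; LS_G = 27−7 = 20
LF_F = LS_H = 27; LS_F = 27−5 = 22
LF_E = LS_H = 27; LS_E = 27−13 = 14
LF_D = LS_H = 27; LS_D = 27−12 = 15
LF_C = LS_H = 27; LS_C = 27−2 = 25
LF_B = min(LS_C=25, LS_F=22, LS_G=20) = 20; LS_B = 20−8 = 12
LF_A = min(LS_C=25, LS_D=15, LS_E=14, LS_F=22) = 14; LS_A = 14−14 = 0
Slack_G = LS_G − ES_G = 20 − 8 = 12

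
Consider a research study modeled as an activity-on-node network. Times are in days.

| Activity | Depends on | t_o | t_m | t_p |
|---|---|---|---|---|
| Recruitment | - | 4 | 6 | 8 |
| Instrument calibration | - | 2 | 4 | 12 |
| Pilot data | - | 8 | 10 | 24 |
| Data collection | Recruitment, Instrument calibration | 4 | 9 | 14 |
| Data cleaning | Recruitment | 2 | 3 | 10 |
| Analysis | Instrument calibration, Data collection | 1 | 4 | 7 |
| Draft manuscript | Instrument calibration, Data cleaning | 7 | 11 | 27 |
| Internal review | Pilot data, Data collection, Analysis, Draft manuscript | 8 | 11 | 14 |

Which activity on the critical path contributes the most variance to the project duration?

Draft manuscript

te_Recruitment = (4 + 4·6 + 8)/6 = 36/6 = 6; σ²_Recruitment = ((8−4)/6)² = 0.444
te_Instrument calibration = (2 + 4·4 + 12)/6 = 30/6 = 5; σ²_Instrument calibration = ((12−2)/6)² = 2.778
te_Pilot data = (8 + 4·10 + 24)/6 = 72/6 = 12; σ²_Pilot data = ((24−8)/6)² = 7.111
te_Data collection = (4 + 4·9 + 14)/6 = 54/6 = 9; σ²_Data collection = ((14−4)/6)² = 2.778
te_Data cleaning = (2 + 4·3 + 10)/6 = 24/6 = 4; σ²_Data cleaning = ((10−2)/6)² = 1.778
te_Analysis = (1 + 4·4 + 7)/6 = 24/6 = 4; σ²_Analysis = ((7−1)/6)² = 1.000
te_Draft manuscript = (7 + 4·11 + 27)/6 = 78/6 = 13; σ²_Draft manuscript = ((27−7)/6)² = 11.111
te_Internal review = (8 + 4·11 + 14)/6 = 66/6 = 11; σ²_Internal review = ((14−8)/6)² = 1.000

Forward pass:
ES_Recruitment = 0; EF_Recruitment = 6
ES_Instrument calibration = 0; EF_Instrument calibration = 5
ES_Pilot data = 0; EF_Pilot data = 12
ES_Data collection = max(EF_Recruitment=6, EF_Instrument calibration=5) = 6; EF_Data collection = 6+9 = 15
ES_Data cleaning = 6; EF_Data cleaning = 6+4 = 10
ES_Analysis = max(EF_Instrument calibration=5, EF_Data collection=15) = 15; EF_Analysis = 15+4 = 19
ES_Draft manuscript = max(EF_Instrument calibration=5, EF_Data cleaning=10) = 10; EF_Draft manuscript = 10+13 = 23
ES_Internal review = max(EF_Pilot data=12, EF_Data collection=15, EF_Analysis=19, EF_Draft manuscript=23) = 23; EF_Internal review = 23+11 = 34
Expected project duration μ = 34 days. Critical path: Recruitment → Data cleaning → Draft manuscript → Internal review.

Variances on critical path: σ²_Recruitment=0.444, σ²_Data cleaning=1.778, σ²_Draft manuscript=11.111, σ²_Internal review=1.000.
Largest is σ²_Draft manuscript = 11.111.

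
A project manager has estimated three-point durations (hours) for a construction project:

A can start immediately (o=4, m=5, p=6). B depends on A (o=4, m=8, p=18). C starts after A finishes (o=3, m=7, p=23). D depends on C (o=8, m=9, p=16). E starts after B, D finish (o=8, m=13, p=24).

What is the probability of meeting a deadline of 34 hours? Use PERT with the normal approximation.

0.186

te_A = (4 + 4·5 + 6)/6 = 30/6 = 5; σ²_A = ((6−4)/6)² = 0.111
te_B = (4 + 4·8 + 18)/6 = 54/6 = 9; σ²_B = ((18−4)/6)² = 5.444
te_C = (3 + 4·7 + 23)/6 = 54/6 = 9; σ²_C = ((23−3)/6)² = 11.111
te_D = (8 + 4·9 + 16)/6 = 60/6 = 10; σ²_D = ((16−8)/6)² = 1.778
te_E = (8 + 4·13 + 24)/6 = 84/6 = 14; σ²_E = ((24−8)/6)² = 7.111

Forward pass:
ES_A = 0; EF_A = 5
ES_B = 5; EF_B = 5+9 = 14
ES_C = 5; EF_C = 5+9 = 14
ES_D = 14; EF_D = 14+10 = 24
ES_E = max(EF_B=14, EF_D=24) = 24; EF_E = 24+14 = 38
Expected project duration μ = 38 hours. Critical path: A → C → D → E.

Variance along critical path = 0.111 + 11.111 + 1.778 + 7.111 = 20.111; σ = √20.111 = 4.485 hours.
Z = (34 − 38) / 4.485 = -0.892
P(T ≤ 34) = Φ(-0.892) ≈ 0.186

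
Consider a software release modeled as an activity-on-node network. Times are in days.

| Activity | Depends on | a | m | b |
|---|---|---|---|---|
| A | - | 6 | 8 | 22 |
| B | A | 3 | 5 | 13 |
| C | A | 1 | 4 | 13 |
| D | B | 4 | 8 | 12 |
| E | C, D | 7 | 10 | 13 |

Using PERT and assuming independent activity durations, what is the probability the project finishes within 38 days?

te_A = (6 + 4·8 + 22)/6 = 60/6 = 10; σ²_A = ((22−6)/6)² = 7.111
te_B = (3 + 4·5 + 13)/6 = 36/6 = 6; σ²_B = ((13−3)/6)² = 2.778
te_C = (1 + 4·4 + 13)/6 = 30/6 = 5; σ²_C = ((13−1)/6)² = 4.000
te_D = (4 + 4·8 + 12)/6 = 48/6 = 8; σ²_D = ((12−4)/6)² = 1.778
te_E = (7 + 4·10 + 13)/6 = 60/6 = 10; σ²_E = ((13−7)/6)² = 1.000

Forward pass:
ES_A = 0; EF_A = 10
ES_B = 10; EF_B = 10+6 = 16
ES_C = 10; EF_C = 10+5 = 15
ES_D = 16; EF_D = 16+8 = 24
ES_E = max(EF_C=15, EF_D=24) = 24; EF_E = 24+10 = 34
Expected project duration μ = 34 days. Critical path: A → B → D → E.

Variance along critical path = 7.111 + 2.778 + 1.778 + 1.000 = 12.667; σ = √12.667 = 3.559 days.
Z = (38 − 34) / 3.559 = 1.124
P(T ≤ 38) = Φ(1.124) ≈ 0.869

0.869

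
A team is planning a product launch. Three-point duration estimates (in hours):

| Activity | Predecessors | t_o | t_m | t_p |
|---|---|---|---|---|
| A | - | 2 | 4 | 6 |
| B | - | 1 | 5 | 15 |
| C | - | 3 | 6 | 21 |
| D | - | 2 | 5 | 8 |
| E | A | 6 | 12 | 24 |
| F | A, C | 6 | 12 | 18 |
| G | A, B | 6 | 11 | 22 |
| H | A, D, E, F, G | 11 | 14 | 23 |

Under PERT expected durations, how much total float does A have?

3 hours

te_A = (2 + 4·4 + 6)/6 = 24/6 = 4
te_B = (1 + 4·5 + 15)/6 = 36/6 = 6
te_C = (3 + 4·6 + 21)/6 = 48/6 = 8
te_D = (2 + 4·5 + 8)/6 = 30/6 = 5
te_E = (6 + 4·12 + 24)/6 = 78/6 = 13
te_F = (6 + 4·12 + 18)/6 = 72/6 = 12
te_G = (6 + 4·11 + 22)/6 = 72/6 = 12
te_H = (11 + 4·14 + 23)/6 = 90/6 = 15

Forward pass:
ES_A = 0; EF_A = 4
ES_B = 0; EF_B = 6
ES_C = 0; EF_C = 8
ES_D = 0; EF_D = 5
ES_E = 4; EF_E = 4+13 = 17
ES_F = max(EF_A=4, EF_C=8) = 8; EF_F = 8+12 = 20
ES_G = max(EF_A=4, EF_B=6) = 6; EF_G = 6+12 = 18
ES_H = max(EF_A=4, EF_D=5, EF_E=17, EF_F=20, EF_G=18) = 20; EF_H = 20+15 = 35
Expected project duration μ = 35 hours. Critical path: C → F → H.

Backward pass:
LF_H = 35; LS_H = 35−15 = 20
LF_G = LS_H = 20; LS_G = 20−12 = 8
LF_F = LS_H = 20; LS_F = 20−12 = 8
LF_E = LS_H = 20; LS_E = 20−13 = 7
LF_D = LS_H = 20; LS_D = 20−5 = 15
LF_C = LS_F = 8; LS_C = 8−8 = 0
LF_B = LS_G = 8; LS_B = 8−6 = 2
LF_A = min(LS_E=7, LS_F=8, LS_G=8, LS_H=20) = 7; LS_A = 7−4 = 3
Slack_A = LS_A − ES_A = 3 − 0 = 3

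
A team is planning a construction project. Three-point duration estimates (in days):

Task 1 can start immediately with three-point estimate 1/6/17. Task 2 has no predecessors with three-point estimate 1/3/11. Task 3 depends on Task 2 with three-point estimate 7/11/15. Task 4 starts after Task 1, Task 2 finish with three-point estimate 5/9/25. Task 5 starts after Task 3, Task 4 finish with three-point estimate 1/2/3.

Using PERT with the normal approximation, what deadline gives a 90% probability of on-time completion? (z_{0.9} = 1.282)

25.5 days

te_Task 1 = (1 + 4·6 + 17)/6 = 42/6 = 7; σ²_Task 1 = ((17−1)/6)² = 7.111
te_Task 2 = (1 + 4·3 + 11)/6 = 24/6 = 4; σ²_Task 2 = ((11−1)/6)² = 2.778
te_Task 3 = (7 + 4·11 + 15)/6 = 66/6 = 11; σ²_Task 3 = ((15−7)/6)² = 1.778
te_Task 4 = (5 + 4·9 + 25)/6 = 66/6 = 11; σ²_Task 4 = ((25−5)/6)² = 11.111
te_Task 5 = (1 + 4·2 + 3)/6 = 12/6 = 2; σ²_Task 5 = ((3−1)/6)² = 0.111

Forward pass:
ES_Task 1 = 0; EF_Task 1 = 7
ES_Task 2 = 0; EF_Task 2 = 4
ES_Task 3 = 4; EF_Task 3 = 4+11 = 15
ES_Task 4 = max(EF_Task 1=7, EF_Task 2=4) = 7; EF_Task 4 = 7+11 = 18
ES_Task 5 = max(EF_Task 3=15, EF_Task 4=18) = 18; EF_Task 5 = 18+2 = 20
Expected project duration μ = 20 days. Critical path: Task 1 → Task 4 → Task 5.

Variance along critical path = 7.111 + 11.111 + 0.111 = 18.333; σ = 4.282 days.
D = μ + z·σ = 20 + 1.282·4.282 = 25.5 days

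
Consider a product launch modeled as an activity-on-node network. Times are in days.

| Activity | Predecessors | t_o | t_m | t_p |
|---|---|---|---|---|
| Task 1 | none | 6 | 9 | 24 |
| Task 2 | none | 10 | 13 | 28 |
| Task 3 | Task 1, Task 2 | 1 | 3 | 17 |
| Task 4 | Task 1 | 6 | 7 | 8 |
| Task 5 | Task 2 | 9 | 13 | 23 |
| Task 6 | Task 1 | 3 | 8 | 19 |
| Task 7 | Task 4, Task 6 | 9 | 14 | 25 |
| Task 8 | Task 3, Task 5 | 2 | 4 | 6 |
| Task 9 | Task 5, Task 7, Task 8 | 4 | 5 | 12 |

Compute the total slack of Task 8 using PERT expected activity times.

te_Task 1 = (6 + 4·9 + 24)/6 = 66/6 = 11
te_Task 2 = (10 + 4·13 + 28)/6 = 90/6 = 15
te_Task 3 = (1 + 4·3 + 17)/6 = 30/6 = 5
te_Task 4 = (6 + 4·7 + 8)/6 = 42/6 = 7
te_Task 5 = (9 + 4·13 + 23)/6 = 84/6 = 14
te_Task 6 = (3 + 4·8 + 19)/6 = 54/6 = 9
te_Task 7 = (9 + 4·14 + 25)/6 = 90/6 = 15
te_Task 8 = (2 + 4·4 + 6)/6 = 24/6 = 4
te_Task 9 = (4 + 4·5 + 12)/6 = 36/6 = 6

Forward pass:
ES_Task 1 = 0; EF_Task 1 = 11
ES_Task 2 = 0; EF_Task 2 = 15
ES_Task 3 = max(EF_Task 1=11, EF_Task 2=15) = 15; EF_Task 3 = 15+5 = 20
ES_Task 4 = 11; EF_Task 4 = 11+7 = 18
ES_Task 5 = 15; EF_Task 5 = 15+14 = 29
ES_Task 6 = 11; EF_Task 6 = 11+9 = 20
ES_Task 7 = max(EF_Task 4=18, EF_Task 6=20) = 20; EF_Task 7 = 20+15 = 35
ES_Task 8 = max(EF_Task 3=20, EF_Task 5=29) = 29; EF_Task 8 = 29+4 = 33
ES_Task 9 = max(EF_Task 5=29, EF_Task 7=35, EF_Task 8=33) = 35; EF_Task 9 = 35+6 = 41
Expected project duration μ = 41 days. Critical path: Task 1 → Task 6 → Task 7 → Task 9.

Backward pass:
LF_Task 9 = 41; LS_Task 9 = 41−6 = 35
LF_Task 8 = LS_Task 9 = 35; LS_Task 8 = 35−4 = 31
LF_Task 7 = LS_Task 9 = 35; LS_Task 7 = 35−15 = 20
LF_Task 6 = LS_Task 7 = 20; LS_Task 6 = 20−9 = 11
LF_Task 5 = min(LS_Task 8=31, LS_Task 9=35) = 31; LS_Task 5 = 31−14 = 17
LF_Task 4 = LS_Task 7 = 20; LS_Task 4 = 20−7 = 13
LF_Task 3 = LS_Task 8 = 31; LS_Task 3 = 31−5 = 26
LF_Task 2 = min(LS_Task 3=26, LS_Task 5=17) = 17; LS_Task 2 = 17−15 = 2
LF_Task 1 = min(LS_Task 3=26, LS_Task 4=13, LS_Task 6=11) = 11; LS_Task 1 = 11−11 = 0
Slack_Task 8 = LS_Task 8 − ES_Task 8 = 31 − 29 = 2

2 days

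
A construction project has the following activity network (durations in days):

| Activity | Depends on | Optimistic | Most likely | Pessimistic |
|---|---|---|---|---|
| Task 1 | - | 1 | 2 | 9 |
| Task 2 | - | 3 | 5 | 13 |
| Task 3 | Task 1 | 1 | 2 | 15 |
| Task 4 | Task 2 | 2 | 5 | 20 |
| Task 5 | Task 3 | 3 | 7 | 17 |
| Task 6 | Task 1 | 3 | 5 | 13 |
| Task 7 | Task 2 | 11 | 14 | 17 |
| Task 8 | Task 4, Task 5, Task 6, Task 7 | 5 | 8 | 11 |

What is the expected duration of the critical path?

28 days

te_Task 1 = (1 + 4·2 + 9)/6 = 18/6 = 3
te_Task 2 = (3 + 4·5 + 13)/6 = 36/6 = 6
te_Task 3 = (1 + 4·2 + 15)/6 = 24/6 = 4
te_Task 4 = (2 + 4·5 + 20)/6 = 42/6 = 7
te_Task 5 = (3 + 4·7 + 17)/6 = 48/6 = 8
te_Task 6 = (3 + 4·5 + 13)/6 = 36/6 = 6
te_Task 7 = (11 + 4·14 + 17)/6 = 84/6 = 14
te_Task 8 = (5 + 4·8 + 11)/6 = 48/6 = 8

Forward pass:
ES_Task 1 = 0; EF_Task 1 = 3
ES_Task 2 = 0; EF_Task 2 = 6
ES_Task 3 = 3; EF_Task 3 = 3+4 = 7
ES_Task 4 = 6; EF_Task 4 = 6+7 = 13
ES_Task 5 = 7; EF_Task 5 = 7+8 = 15
ES_Task 6 = 3; EF_Task 6 = 3+6 = 9
ES_Task 7 = 6; EF_Task 7 = 6+14 = 20
ES_Task 8 = max(EF_Task 4=13, EF_Task 5=15, EF_Task 6=9, EF_Task 7=20) = 20; EF_Task 8 = 20+8 = 28
Expected project duration μ = 28 days. Critical path: Task 2 → Task 7 → Task 8.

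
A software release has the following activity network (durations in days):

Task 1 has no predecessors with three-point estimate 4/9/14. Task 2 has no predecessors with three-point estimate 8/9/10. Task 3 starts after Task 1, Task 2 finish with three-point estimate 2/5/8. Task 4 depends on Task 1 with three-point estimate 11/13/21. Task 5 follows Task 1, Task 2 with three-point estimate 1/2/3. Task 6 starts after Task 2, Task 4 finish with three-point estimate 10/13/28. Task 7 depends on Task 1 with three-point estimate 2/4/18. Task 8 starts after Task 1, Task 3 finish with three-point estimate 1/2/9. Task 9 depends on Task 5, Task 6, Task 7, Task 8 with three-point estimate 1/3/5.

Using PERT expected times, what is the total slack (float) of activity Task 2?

14 days

te_Task 1 = (4 + 4·9 + 14)/6 = 54/6 = 9
te_Task 2 = (8 + 4·9 + 10)/6 = 54/6 = 9
te_Task 3 = (2 + 4·5 + 8)/6 = 30/6 = 5
te_Task 4 = (11 + 4·13 + 21)/6 = 84/6 = 14
te_Task 5 = (1 + 4·2 + 3)/6 = 12/6 = 2
te_Task 6 = (10 + 4·13 + 28)/6 = 90/6 = 15
te_Task 7 = (2 + 4·4 + 18)/6 = 36/6 = 6
te_Task 8 = (1 + 4·2 + 9)/6 = 18/6 = 3
te_Task 9 = (1 + 4·3 + 5)/6 = 18/6 = 3

Forward pass:
ES_Task 1 = 0; EF_Task 1 = 9
ES_Task 2 = 0; EF_Task 2 = 9
ES_Task 3 = max(EF_Task 1=9, EF_Task 2=9) = 9; EF_Task 3 = 9+5 = 14
ES_Task 4 = 9; EF_Task 4 = 9+14 = 23
ES_Task 5 = max(EF_Task 1=9, EF_Task 2=9) = 9; EF_Task 5 = 9+2 = 11
ES_Task 6 = max(EF_Task 2=9, EF_Task 4=23) = 23; EF_Task 6 = 23+15 = 38
ES_Task 7 = 9; EF_Task 7 = 9+6 = 15
ES_Task 8 = max(EF_Task 1=9, EF_Task 3=14) = 14; EF_Task 8 = 14+3 = 17
ES_Task 9 = max(EF_Task 5=11, EF_Task 6=38, EF_Task 7=15, EF_Task 8=17) = 38; EF_Task 9 = 38+3 = 41
Expected project duration μ = 41 days. Critical path: Task 1 → Task 4 → Task 6 → Task 9.

Backward pass:
LF_Task 9 = 41; LS_Task 9 = 41−3 = 38
LF_Task 8 = LS_Task 9 = 38; LS_Task 8 = 38−3 = 35
LF_Task 7 = LS_Task 9 = 38; LS_Task 7 = 38−6 = 32
LF_Task 6 = LS_Task 9 = 38; LS_Task 6 = 38−15 = 23
LF_Task 5 = LS_Task 9 = 38; LS_Task 5 = 38−2 = 36
LF_Task 4 = LS_Task 6 = 23; LS_Task 4 = 23−14 = 9
LF_Task 3 = LS_Task 8 = 35; LS_Task 3 = 35−5 = 30
LF_Task 2 = min(LS_Task 3=30, LS_Task 5=36, LS_Task 6=23) = 23; LS_Task 2 = 23−9 = 14
LF_Task 1 = min(LS_Task 3=30, LS_Task 4=9, LS_Task 5=36, LS_Task 7=32, LS_Task 8=35) = 9; LS_Task 1 = 9−9 = 0
Slack_Task 2 = LS_Task 2 − ES_Task 2 = 14 − 0 = 14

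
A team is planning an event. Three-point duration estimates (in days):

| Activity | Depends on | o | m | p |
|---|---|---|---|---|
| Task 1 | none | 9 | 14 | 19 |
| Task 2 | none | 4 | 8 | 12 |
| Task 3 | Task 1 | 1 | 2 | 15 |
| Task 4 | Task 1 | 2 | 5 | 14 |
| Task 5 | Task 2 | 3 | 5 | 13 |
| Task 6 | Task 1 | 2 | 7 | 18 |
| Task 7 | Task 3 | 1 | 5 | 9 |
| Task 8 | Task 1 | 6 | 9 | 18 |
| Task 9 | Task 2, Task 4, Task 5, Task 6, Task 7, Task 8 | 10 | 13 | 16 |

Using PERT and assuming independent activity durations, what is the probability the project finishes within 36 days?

0.360

te_Task 1 = (9 + 4·14 + 19)/6 = 84/6 = 14; σ²_Task 1 = ((19−9)/6)² = 2.778
te_Task 2 = (4 + 4·8 + 12)/6 = 48/6 = 8; σ²_Task 2 = ((12−4)/6)² = 1.778
te_Task 3 = (1 + 4·2 + 15)/6 = 24/6 = 4; σ²_Task 3 = ((15−1)/6)² = 5.444
te_Task 4 = (2 + 4·5 + 14)/6 = 36/6 = 6; σ²_Task 4 = ((14−2)/6)² = 4.000
te_Task 5 = (3 + 4·5 + 13)/6 = 36/6 = 6; σ²_Task 5 = ((13−3)/6)² = 2.778
te_Task 6 = (2 + 4·7 + 18)/6 = 48/6 = 8; σ²_Task 6 = ((18−2)/6)² = 7.111
te_Task 7 = (1 + 4·5 + 9)/6 = 30/6 = 5; σ²_Task 7 = ((9−1)/6)² = 1.778
te_Task 8 = (6 + 4·9 + 18)/6 = 60/6 = 10; σ²_Task 8 = ((18−6)/6)² = 4.000
te_Task 9 = (10 + 4·13 + 16)/6 = 78/6 = 13; σ²_Task 9 = ((16−10)/6)² = 1.000

Forward pass:
ES_Task 1 = 0; EF_Task 1 = 14
ES_Task 2 = 0; EF_Task 2 = 8
ES_Task 3 = 14; EF_Task 3 = 14+4 = 18
ES_Task 4 = 14; EF_Task 4 = 14+6 = 20
ES_Task 5 = 8; EF_Task 5 = 8+6 = 14
ES_Task 6 = 14; EF_Task 6 = 14+8 = 22
ES_Task 7 = 18; EF_Task 7 = 18+5 = 23
ES_Task 8 = 14; EF_Task 8 = 14+10 = 24
ES_Task 9 = max(EF_Task 2=8, EF_Task 4=20, EF_Task 5=14, EF_Task 6=22, EF_Task 7=23, EF_Task 8=24) = 24; EF_Task 9 = 24+13 = 37
Expected project duration μ = 37 days. Critical path: Task 1 → Task 8 → Task 9.

Variance along critical path = 2.778 + 4.000 + 1.000 = 7.778; σ = √7.778 = 2.789 days.
Z = (36 − 37) / 2.789 = -0.359
P(T ≤ 36) = Φ(-0.359) ≈ 0.360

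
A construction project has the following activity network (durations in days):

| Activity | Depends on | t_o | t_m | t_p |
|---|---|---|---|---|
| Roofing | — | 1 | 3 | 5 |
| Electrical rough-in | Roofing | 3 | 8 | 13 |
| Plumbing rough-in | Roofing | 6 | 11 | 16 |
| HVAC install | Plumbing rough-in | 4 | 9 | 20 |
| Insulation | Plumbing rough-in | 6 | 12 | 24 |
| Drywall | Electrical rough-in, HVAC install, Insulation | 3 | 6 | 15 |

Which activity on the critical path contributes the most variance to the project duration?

te_Roofing = (1 + 4·3 + 5)/6 = 18/6 = 3; σ²_Roofing = ((5−1)/6)² = 0.444
te_Electrical rough-in = (3 + 4·8 + 13)/6 = 48/6 = 8; σ²_Electrical rough-in = ((13−3)/6)² = 2.778
te_Plumbing rough-in = (6 + 4·11 + 16)/6 = 66/6 = 11; σ²_Plumbing rough-in = ((16−6)/6)² = 2.778
te_HVAC install = (4 + 4·9 + 20)/6 = 60/6 = 10; σ²_HVAC install = ((20−4)/6)² = 7.111
te_Insulation = (6 + 4·12 + 24)/6 = 78/6 = 13; σ²_Insulation = ((24−6)/6)² = 9.000
te_Drywall = (3 + 4·6 + 15)/6 = 42/6 = 7; σ²_Drywall = ((15−3)/6)² = 4.000

Forward pass:
ES_Roofing = 0; EF_Roofing = 3
ES_Electrical rough-in = 3; EF_Electrical rough-in = 3+8 = 11
ES_Plumbing rough-in = 3; EF_Plumbing rough-in = 3+11 = 14
ES_HVAC install = 14; EF_HVAC install = 14+10 = 24
ES_Insulation = 14; EF_Insulation = 14+13 = 27
ES_Drywall = max(EF_Electrical rough-in=11, EF_HVAC install=24, EF_Insulation=27) = 27; EF_Drywall = 27+7 = 34
Expected project duration μ = 34 days. Critical path: Roofing → Plumbing rough-in → Insulation → Drywall.

Variances on critical path: σ²_Roofing=0.444, σ²_Plumbing rough-in=2.778, σ²_Insulation=9.000, σ²_Drywall=4.000.
Largest is σ²_Insulation = 9.000.

Insulation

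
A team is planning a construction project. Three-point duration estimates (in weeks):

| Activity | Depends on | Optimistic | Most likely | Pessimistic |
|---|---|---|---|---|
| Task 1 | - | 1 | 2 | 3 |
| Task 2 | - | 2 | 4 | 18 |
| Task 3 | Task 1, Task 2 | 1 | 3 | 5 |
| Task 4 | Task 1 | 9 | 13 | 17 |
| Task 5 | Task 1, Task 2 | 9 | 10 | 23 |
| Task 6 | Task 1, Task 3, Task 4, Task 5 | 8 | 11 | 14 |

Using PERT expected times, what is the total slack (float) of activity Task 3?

9 weeks

te_Task 1 = (1 + 4·2 + 3)/6 = 12/6 = 2
te_Task 2 = (2 + 4·4 + 18)/6 = 36/6 = 6
te_Task 3 = (1 + 4·3 + 5)/6 = 18/6 = 3
te_Task 4 = (9 + 4·13 + 17)/6 = 78/6 = 13
te_Task 5 = (9 + 4·10 + 23)/6 = 72/6 = 12
te_Task 6 = (8 + 4·11 + 14)/6 = 66/6 = 11

Forward pass:
ES_Task 1 = 0; EF_Task 1 = 2
ES_Task 2 = 0; EF_Task 2 = 6
ES_Task 3 = max(EF_Task 1=2, EF_Task 2=6) = 6; EF_Task 3 = 6+3 = 9
ES_Task 4 = 2; EF_Task 4 = 2+13 = 15
ES_Task 5 = max(EF_Task 1=2, EF_Task 2=6) = 6; EF_Task 5 = 6+12 = 18
ES_Task 6 = max(EF_Task 1=2, EF_Task 3=9, EF_Task 4=15, EF_Task 5=18) = 18; EF_Task 6 = 18+11 = 29
Expected project duration μ = 29 weeks. Critical path: Task 2 → Task 5 → Task 6.

Backward pass:
LF_Task 6 = 29; LS_Task 6 = 29−11 = 18
LF_Task 5 = LS_Task 6 = 18; LS_Task 5 = 18−12 = 6
LF_Task 4 = LS_Task 6 = 18; LS_Task 4 = 18−13 = 5
LF_Task 3 = LS_Task 6 = 18; LS_Task 3 = 18−3 = 15
LF_Task 2 = min(LS_Task 3=15, LS_Task 5=6) = 6; LS_Task 2 = 6−6 = 0
LF_Task 1 = min(LS_Task 3=15, LS_Task 4=5, LS_Task 5=6, LS_Task 6=18) = 5; LS_Task 1 = 5−2 = 3
Slack_Task 3 = LS_Task 3 − ES_Task 3 = 15 − 6 = 9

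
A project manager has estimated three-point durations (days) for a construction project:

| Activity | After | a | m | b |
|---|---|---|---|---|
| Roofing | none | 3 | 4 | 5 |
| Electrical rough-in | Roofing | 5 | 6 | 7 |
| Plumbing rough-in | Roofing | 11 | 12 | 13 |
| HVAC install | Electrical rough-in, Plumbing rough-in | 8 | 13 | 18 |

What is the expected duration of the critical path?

29 days

te_Roofing = (3 + 4·4 + 5)/6 = 24/6 = 4
te_Electrical rough-in = (5 + 4·6 + 7)/6 = 36/6 = 6
te_Plumbing rough-in = (11 + 4·12 + 13)/6 = 72/6 = 12
te_HVAC install = (8 + 4·13 + 18)/6 = 78/6 = 13

Forward pass:
ES_Roofing = 0; EF_Roofing = 4
ES_Electrical rough-in = 4; EF_Electrical rough-in = 4+6 = 10
ES_Plumbing rough-in = 4; EF_Plumbing rough-in = 4+12 = 16
ES_HVAC install = max(EF_Electrical rough-in=10, EF_Plumbing rough-in=16) = 16; EF_HVAC install = 16+13 = 29
Expected project duration μ = 29 days. Critical path: Roofing → Plumbing rough-in → HVAC install.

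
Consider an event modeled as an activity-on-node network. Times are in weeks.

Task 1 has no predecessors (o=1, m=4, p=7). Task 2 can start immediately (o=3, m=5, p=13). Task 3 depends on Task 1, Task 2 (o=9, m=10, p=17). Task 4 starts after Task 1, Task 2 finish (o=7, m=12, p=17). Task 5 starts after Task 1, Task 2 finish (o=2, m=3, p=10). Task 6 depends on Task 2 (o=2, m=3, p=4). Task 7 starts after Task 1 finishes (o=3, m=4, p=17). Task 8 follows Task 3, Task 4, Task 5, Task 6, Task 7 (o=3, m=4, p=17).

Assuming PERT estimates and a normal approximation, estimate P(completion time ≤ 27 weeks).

0.817

te_Task 1 = (1 + 4·4 + 7)/6 = 24/6 = 4; σ²_Task 1 = ((7−1)/6)² = 1.000
te_Task 2 = (3 + 4·5 + 13)/6 = 36/6 = 6; σ²_Task 2 = ((13−3)/6)² = 2.778
te_Task 3 = (9 + 4·10 + 17)/6 = 66/6 = 11; σ²_Task 3 = ((17−9)/6)² = 1.778
te_Task 4 = (7 + 4·12 + 17)/6 = 72/6 = 12; σ²_Task 4 = ((17−7)/6)² = 2.778
te_Task 5 = (2 + 4·3 + 10)/6 = 24/6 = 4; σ²_Task 5 = ((10−2)/6)² = 1.778
te_Task 6 = (2 + 4·3 + 4)/6 = 18/6 = 3; σ²_Task 6 = ((4−2)/6)² = 0.111
te_Task 7 = (3 + 4·4 + 17)/6 = 36/6 = 6; σ²_Task 7 = ((17−3)/6)² = 5.444
te_Task 8 = (3 + 4·4 + 17)/6 = 36/6 = 6; σ²_Task 8 = ((17−3)/6)² = 5.444

Forward pass:
ES_Task 1 = 0; EF_Task 1 = 4
ES_Task 2 = 0; EF_Task 2 = 6
ES_Task 3 = max(EF_Task 1=4, EF_Task 2=6) = 6; EF_Task 3 = 6+11 = 17
ES_Task 4 = max(EF_Task 1=4, EF_Task 2=6) = 6; EF_Task 4 = 6+12 = 18
ES_Task 5 = max(EF_Task 1=4, EF_Task 2=6) = 6; EF_Task 5 = 6+4 = 10
ES_Task 6 = 6; EF_Task 6 = 6+3 = 9
ES_Task 7 = 4; EF_Task 7 = 4+6 = 10
ES_Task 8 = max(EF_Task 3=17, EF_Task 4=18, EF_Task 5=10, EF_Task 6=9, EF_Task 7=10) = 18; EF_Task 8 = 18+6 = 24
Expected project duration μ = 24 weeks. Critical path: Task 2 → Task 4 → Task 8.

Variance along critical path = 2.778 + 2.778 + 5.444 = 11.000; σ = √11.000 = 3.317 weeks.
Z = (27 − 24) / 3.317 = 0.905
P(T ≤ 27) = Φ(0.905) ≈ 0.817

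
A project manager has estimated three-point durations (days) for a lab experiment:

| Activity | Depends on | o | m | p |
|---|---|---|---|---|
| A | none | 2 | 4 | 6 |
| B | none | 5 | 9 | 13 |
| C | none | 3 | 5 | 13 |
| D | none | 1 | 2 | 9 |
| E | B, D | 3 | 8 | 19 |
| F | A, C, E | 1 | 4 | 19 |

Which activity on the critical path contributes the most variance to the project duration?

F

te_A = (2 + 4·4 + 6)/6 = 24/6 = 4; σ²_A = ((6−2)/6)² = 0.444
te_B = (5 + 4·9 + 13)/6 = 54/6 = 9; σ²_B = ((13−5)/6)² = 1.778
te_C = (3 + 4·5 + 13)/6 = 36/6 = 6; σ²_C = ((13−3)/6)² = 2.778
te_D = (1 + 4·2 + 9)/6 = 18/6 = 3; σ²_D = ((9−1)/6)² = 1.778
te_E = (3 + 4·8 + 19)/6 = 54/6 = 9; σ²_E = ((19−3)/6)² = 7.111
te_F = (1 + 4·4 + 19)/6 = 36/6 = 6; σ²_F = ((19−1)/6)² = 9.000

Forward pass:
ES_A = 0; EF_A = 4
ES_B = 0; EF_B = 9
ES_C = 0; EF_C = 6
ES_D = 0; EF_D = 3
ES_E = max(EF_B=9, EF_D=3) = 9; EF_E = 9+9 = 18
ES_F = max(EF_A=4, EF_C=6, EF_E=18) = 18; EF_F = 18+6 = 24
Expected project duration μ = 24 days. Critical path: B → E → F.

Variances on critical path: σ²_B=1.778, σ²_E=7.111, σ²_F=9.000.
Largest is σ²_F = 9.000.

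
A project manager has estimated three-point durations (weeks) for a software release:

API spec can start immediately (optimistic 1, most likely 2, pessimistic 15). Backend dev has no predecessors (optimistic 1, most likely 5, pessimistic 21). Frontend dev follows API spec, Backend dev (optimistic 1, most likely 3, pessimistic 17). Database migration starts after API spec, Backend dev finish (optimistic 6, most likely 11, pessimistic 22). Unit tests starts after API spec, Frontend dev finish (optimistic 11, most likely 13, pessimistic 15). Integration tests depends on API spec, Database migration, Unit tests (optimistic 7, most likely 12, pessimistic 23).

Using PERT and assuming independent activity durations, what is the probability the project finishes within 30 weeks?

0.058

te_API spec = (1 + 4·2 + 15)/6 = 24/6 = 4; σ²_API spec = ((15−1)/6)² = 5.444
te_Backend dev = (1 + 4·5 + 21)/6 = 42/6 = 7; σ²_Backend dev = ((21−1)/6)² = 11.111
te_Frontend dev = (1 + 4·3 + 17)/6 = 30/6 = 5; σ²_Frontend dev = ((17−1)/6)² = 7.111
te_Database migration = (6 + 4·11 + 22)/6 = 72/6 = 12; σ²_Database migration = ((22−6)/6)² = 7.111
te_Unit tests = (11 + 4·13 + 15)/6 = 78/6 = 13; σ²_Unit tests = ((15−11)/6)² = 0.444
te_Integration tests = (7 + 4·12 + 23)/6 = 78/6 = 13; σ²_Integration tests = ((23−7)/6)² = 7.111

Forward pass:
ES_API spec = 0; EF_API spec = 4
ES_Backend dev = 0; EF_Backend dev = 7
ES_Frontend dev = max(EF_API spec=4, EF_Backend dev=7) = 7; EF_Frontend dev = 7+5 = 12
ES_Database migration = max(EF_API spec=4, EF_Backend dev=7) = 7; EF_Database migration = 7+12 = 19
ES_Unit tests = max(EF_API spec=4, EF_Frontend dev=12) = 12; EF_Unit tests = 12+13 = 25
ES_Integration tests = max(EF_API spec=4, EF_Database migration=19, EF_Unit tests=25) = 25; EF_Integration tests = 25+13 = 38
Expected project duration μ = 38 weeks. Critical path: Backend dev → Frontend dev → Unit tests → Integration tests.

Variance along critical path = 11.111 + 7.111 + 0.444 + 7.111 = 25.778; σ = √25.778 = 5.077 weeks.
Z = (30 − 38) / 5.077 = -1.576
P(T ≤ 30) = Φ(-1.576) ≈ 0.058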